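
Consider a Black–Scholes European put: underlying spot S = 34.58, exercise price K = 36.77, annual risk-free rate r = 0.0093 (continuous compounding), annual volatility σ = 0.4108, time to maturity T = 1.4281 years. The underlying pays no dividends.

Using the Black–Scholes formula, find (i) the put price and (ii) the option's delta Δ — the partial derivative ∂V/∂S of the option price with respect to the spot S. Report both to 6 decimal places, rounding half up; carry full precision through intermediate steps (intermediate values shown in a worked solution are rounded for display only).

price = 7.755083
Δ = -0.441397

σ√T = 0.4108·√1.4281 = 0.490919
d₁ = (ln(S/K) + (r+σ²/2)T) / (σ√T) = (ln(34.58/36.77) + (0.0093+0.4108²/2)·1.4281) / 0.490919 = (-0.061407 + 0.133782) / 0.490919 = 0.147428
d₂ = d₁ − σ√T = 0.147428 − 0.490919 = -0.343491
e^{−rT} = e^{−0.0093·1.4281} = 0.986806
N(−d₁) = 0.441397,  N(−d₂) = 0.634385
Put price V = K·e^{−rT}·N(−d₂) − S·N(−d₁) = 23.018594 − 15.263512 = 7.755083
Δ = −N(−d₁) = -0.441397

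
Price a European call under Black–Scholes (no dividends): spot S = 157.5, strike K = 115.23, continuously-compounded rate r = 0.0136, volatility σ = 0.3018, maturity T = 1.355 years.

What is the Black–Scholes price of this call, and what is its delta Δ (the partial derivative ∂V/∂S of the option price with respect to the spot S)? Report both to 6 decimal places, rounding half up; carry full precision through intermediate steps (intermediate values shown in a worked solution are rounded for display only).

price = 48.690512
Δ = 0.868137

σ√T = 0.3018·√1.355 = 0.351309
d₁ = (ln(S/K) + (r+σ²/2)T) / (σ√T) = (ln(157.5/115.23) + (0.0136+0.3018²/2)·1.355) / 0.351309 = (0.312495 + 0.080137) / 0.351309 = 1.117627
d₂ = d₁ − σ√T = 1.117627 − 0.351309 = 0.766319
e^{−rT} = e^{−0.0136·1.355} = 0.981741
N(d₁) = 0.868137,  N(d₂) = 0.778257
Call price V = S·N(d₁) − K·e^{−rT}·N(d₂) = 136.731566 − 88.041054 = 48.690512
Δ = N(d₁) = 0.868137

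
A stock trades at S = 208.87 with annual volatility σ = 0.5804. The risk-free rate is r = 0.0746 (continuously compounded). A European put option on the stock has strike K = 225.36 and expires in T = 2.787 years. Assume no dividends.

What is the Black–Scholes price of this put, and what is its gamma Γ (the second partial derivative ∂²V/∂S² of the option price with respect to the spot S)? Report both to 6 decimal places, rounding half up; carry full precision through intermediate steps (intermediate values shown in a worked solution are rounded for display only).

price = 60.602688
Γ = 0.001626

σ√T = 0.5804·√2.787 = 0.968938
d₁ = (ln(S/K) + (r+σ²/2)T) / (σ√T) = (ln(208.87/225.36) + (0.0746+0.5804²/2)·2.787) / 0.968938 = (-0.075987 + 0.677330) / 0.968938 = 0.620621
d₂ = d₁ − σ√T = 0.620621 − 0.968938 = -0.348317
e^{−rT} = e^{−0.0746·2.787} = 0.812280
N(−d₁) = 0.267424,  N(−d₂) = 0.636199
Put price V = K·e^{−rT}·N(−d₂) − S·N(−d₁) = 116.459631 − 55.856943 = 60.602688
φ(d₁) = (1/√(2π))·e^{−d₁²/2} = 0.329057
Γ = φ(d₁) / (S·σ·√T) = 0.001626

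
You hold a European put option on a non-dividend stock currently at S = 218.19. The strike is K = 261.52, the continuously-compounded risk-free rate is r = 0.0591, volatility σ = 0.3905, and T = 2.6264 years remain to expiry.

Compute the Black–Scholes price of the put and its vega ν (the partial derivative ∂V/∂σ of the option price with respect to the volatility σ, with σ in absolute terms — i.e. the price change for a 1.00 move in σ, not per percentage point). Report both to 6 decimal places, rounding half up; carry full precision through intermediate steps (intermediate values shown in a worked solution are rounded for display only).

σ√T = 0.3905·√2.6264 = 0.632851
d₁ = (ln(S/K) + (r+σ²/2)T) / (σ√T) = (ln(218.19/261.52) + (0.0591+0.3905²/2)·2.6264) / 0.632851 = (-0.181145 + 0.355470) / 0.632851 = 0.275461
d₂ = d₁ − σ√T = 0.275461 − 0.632851 = -0.357390
e^{−rT} = e^{−0.0591·2.6264} = 0.856227
N(−d₁) = 0.391481,  N(−d₂) = 0.639600
Put price V = K·e^{−rT}·N(−d₂) − S·N(−d₁) = 143.219469 − 85.417229 = 57.802239
φ(d₁) = (1/√(2π))·e^{−d₁²/2} = 0.384090
ν = S·φ(d₁)·√T = 135.815223

price = 57.802239
ν = 135.815223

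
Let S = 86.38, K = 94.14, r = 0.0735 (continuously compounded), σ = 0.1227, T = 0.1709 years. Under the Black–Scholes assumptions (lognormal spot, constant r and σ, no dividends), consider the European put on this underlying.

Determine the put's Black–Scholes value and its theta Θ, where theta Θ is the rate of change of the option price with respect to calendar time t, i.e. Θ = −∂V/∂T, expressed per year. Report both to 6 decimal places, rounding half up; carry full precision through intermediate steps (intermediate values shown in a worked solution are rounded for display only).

σ√T = 0.1227·√0.1709 = 0.050724
d₁ = (ln(S/K) + (r+σ²/2)T) / (σ√T) = (ln(86.38/94.14) + (0.0735+0.1227²/2)·0.1709) / 0.050724 = (-0.086027 + 0.013848) / 0.050724 = -1.422973
d₂ = d₁ − σ√T = -1.422973 − 0.050724 = -1.473697
e^{−rT} = e^{−0.0735·0.1709} = 0.987517
N(−d₁) = 0.922628,  N(−d₂) = 0.929718
Put price V = K·e^{−rT}·N(−d₂) − S·N(−d₁) = 86.431175 − 79.696610 = 6.734564
φ(d₁) = (1/√(2π))·e^{−d₁²/2} = 0.144950
Θ = −S·φ(d₁)·σ/(2√T) + r·K·e^{−rT}·N(−d₂) = −1.858128 + 6.352691 = 4.494563

price = 6.734564
Θ = 4.494563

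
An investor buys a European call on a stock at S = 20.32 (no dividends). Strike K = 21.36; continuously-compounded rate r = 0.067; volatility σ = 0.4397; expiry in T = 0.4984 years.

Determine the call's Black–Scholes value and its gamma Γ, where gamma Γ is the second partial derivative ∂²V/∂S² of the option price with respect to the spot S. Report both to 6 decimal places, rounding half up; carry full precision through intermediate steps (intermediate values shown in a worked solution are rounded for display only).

σ√T = 0.4397·√0.4984 = 0.310417
d₁ = (ln(S/K) + (r+σ²/2)T) / (σ√T) = (ln(20.32/21.36) + (0.067+0.4397²/2)·0.4984) / 0.310417 = (-0.049914 + 0.081572) / 0.310417 = 0.101985
d₂ = d₁ − σ√T = 0.101985 − 0.310417 = -0.208432
e^{−rT} = e^{−0.067·0.4984} = 0.967159
N(d₁) = 0.540616,  N(d₂) = 0.417446
Call price V = S·N(d₁) − K·e^{−rT}·N(d₂) = 10.985308 − 8.623805 = 2.361503
φ(d₁) = (1/√(2π))·e^{−d₁²/2} = 0.396873
Γ = φ(d₁) / (S·σ·√T) = 0.062919

price = 2.361503
Γ = 0.062919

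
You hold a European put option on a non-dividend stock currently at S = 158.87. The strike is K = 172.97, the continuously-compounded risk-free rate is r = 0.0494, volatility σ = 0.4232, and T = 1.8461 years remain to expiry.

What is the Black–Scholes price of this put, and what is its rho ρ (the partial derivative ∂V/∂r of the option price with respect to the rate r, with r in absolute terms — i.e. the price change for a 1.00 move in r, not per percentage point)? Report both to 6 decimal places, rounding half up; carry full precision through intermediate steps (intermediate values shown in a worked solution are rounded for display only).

σ√T = 0.4232·√1.8461 = 0.575007
d₁ = (ln(S/K) + (r+σ²/2)T) / (σ√T) = (ln(158.87/172.97) + (0.0494+0.4232²/2)·1.8461) / 0.575007 = (-0.085032 + 0.256514) / 0.575007 = 0.298226
d₂ = d₁ − σ√T = 0.298226 − 0.575007 = -0.276781
e^{−rT} = e^{−0.0494·1.8461} = 0.912838
N(−d₁) = 0.382765,  N(−d₂) = 0.609026
Put price V = K·e^{−rT}·N(−d₂) − S·N(−d₁) = 96.161247 − 60.809933 = 35.351314
ρ = −K·T·e^{−rT}·N(−d₂) = -177.523278

price = 35.351314
ρ = -177.523278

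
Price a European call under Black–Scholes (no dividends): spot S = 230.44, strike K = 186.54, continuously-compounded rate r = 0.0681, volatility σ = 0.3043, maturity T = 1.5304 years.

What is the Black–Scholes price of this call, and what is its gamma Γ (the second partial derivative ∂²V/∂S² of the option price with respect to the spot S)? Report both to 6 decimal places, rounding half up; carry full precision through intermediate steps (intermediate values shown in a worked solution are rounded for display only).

price = 70.595287
Γ = 0.002715

σ√T = 0.3043·√1.5304 = 0.376448
d₁ = (ln(S/K) + (r+σ²/2)T) / (σ√T) = (ln(230.44/186.54) + (0.0681+0.3043²/2)·1.5304) / 0.376448 = (0.211345 + 0.175077) / 0.376448 = 1.026495
d₂ = d₁ − σ√T = 1.026495 − 0.376448 = 0.650047
e^{−rT} = e^{−0.0681·1.5304} = 0.901027
N(d₁) = 0.847671,  N(d₂) = 0.742169
Call price V = S·N(d₁) − K·e^{−rT}·N(d₂) = 195.337261 − 124.741974 = 70.595287
φ(d₁) = (1/√(2π))·e^{−d₁²/2} = 0.235561
Γ = φ(d₁) / (S·σ·√T) = 0.002715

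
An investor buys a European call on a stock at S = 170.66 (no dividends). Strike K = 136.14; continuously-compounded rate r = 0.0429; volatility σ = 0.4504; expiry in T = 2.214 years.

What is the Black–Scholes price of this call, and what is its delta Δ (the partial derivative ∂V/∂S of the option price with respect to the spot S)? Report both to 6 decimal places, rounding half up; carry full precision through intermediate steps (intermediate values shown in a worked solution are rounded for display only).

σ√T = 0.4504·√2.214 = 0.670173
d₁ = (ln(S/K) + (r+σ²/2)T) / (σ√T) = (ln(170.66/136.14) + (0.0429+0.4504²/2)·2.214) / 0.670173 = (0.225990 + 0.319547) / 0.670173 = 0.814023
d₂ = d₁ − σ√T = 0.814023 − 0.670173 = 0.143849
e^{−rT} = e^{−0.0429·2.214} = 0.909391
N(d₁) = 0.792184,  N(d₂) = 0.557190
Call price V = S·N(d₁) − K·e^{−rT}·N(d₂) = 135.194121 − 68.982620 = 66.211502
Δ = N(d₁) = 0.792184

price = 66.211502
Δ = 0.792184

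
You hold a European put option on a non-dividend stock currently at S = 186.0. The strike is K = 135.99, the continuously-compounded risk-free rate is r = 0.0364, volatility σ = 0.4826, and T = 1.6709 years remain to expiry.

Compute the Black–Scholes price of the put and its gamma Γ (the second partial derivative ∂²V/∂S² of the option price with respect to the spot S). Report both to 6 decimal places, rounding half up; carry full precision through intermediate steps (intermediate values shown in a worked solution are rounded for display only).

price = 15.827774
Γ = 0.002270

σ√T = 0.4826·√1.6709 = 0.623825
d₁ = (ln(S/K) + (r+σ²/2)T) / (σ√T) = (ln(186.0/135.99) + (0.0364+0.4826²/2)·1.6709) / 0.623825 = (0.313165 + 0.255399) / 0.623825 = 0.911417
d₂ = d₁ − σ√T = 0.911417 − 0.623825 = 0.287593
e^{−rT} = e^{−0.0364·1.6709} = 0.940992
N(−d₁) = 0.181038,  N(−d₂) = 0.386829
Put price V = K·e^{−rT}·N(−d₂) − S·N(−d₁) = 49.500792 − 33.673018 = 15.827774
φ(d₁) = (1/√(2π))·e^{−d₁²/2} = 0.263348
Γ = φ(d₁) / (S·σ·√T) = 0.002270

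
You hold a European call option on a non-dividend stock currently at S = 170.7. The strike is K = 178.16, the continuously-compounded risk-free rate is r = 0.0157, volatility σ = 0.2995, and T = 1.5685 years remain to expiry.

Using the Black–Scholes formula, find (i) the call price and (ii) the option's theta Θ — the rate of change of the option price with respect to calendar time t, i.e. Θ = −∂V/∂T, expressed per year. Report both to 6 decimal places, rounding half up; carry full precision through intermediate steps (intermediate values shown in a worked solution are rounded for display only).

σ√T = 0.2995·√1.5685 = 0.375093
d₁ = (ln(S/K) + (r+σ²/2)T) / (σ√T) = (ln(170.7/178.16) + (0.0157+0.2995²/2)·1.5685) / 0.375093 = (-0.042774 + 0.094973) / 0.375093 = 0.139161
d₂ = d₁ − σ√T = 0.139161 − 0.375093 = -0.235932
e^{−rT} = e^{−0.0157·1.5685} = 0.975675
N(d₁) = 0.555339,  N(d₂) = 0.406743
Call price V = S·N(d₁) − K·e^{−rT}·N(d₂) = 94.796314 − 70.702604 = 24.093711
φ(d₁) = (1/√(2π))·e^{−d₁²/2} = 0.395098
Θ = −S·φ(d₁)·σ/(2√T) − r·K·e^{−rT}·N(d₂) = −8.064230 − 1.110031 = -9.174261

price = 24.093711
Θ = -9.174261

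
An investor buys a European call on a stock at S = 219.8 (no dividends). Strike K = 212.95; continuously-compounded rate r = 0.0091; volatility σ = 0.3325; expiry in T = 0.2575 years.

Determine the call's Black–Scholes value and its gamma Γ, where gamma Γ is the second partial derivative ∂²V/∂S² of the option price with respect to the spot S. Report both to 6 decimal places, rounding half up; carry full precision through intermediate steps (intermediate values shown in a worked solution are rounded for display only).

price = 18.498114
Γ = 0.010327

σ√T = 0.3325·√0.2575 = 0.168725
d₁ = (ln(S/K) + (r+σ²/2)T) / (σ√T) = (ln(219.8/212.95) + (0.0091+0.3325²/2)·0.2575) / 0.168725 = (0.031661 + 0.016577) / 0.168725 = 0.285897
d₂ = d₁ − σ√T = 0.285897 − 0.168725 = 0.117171
e^{−rT} = e^{−0.0091·0.2575} = 0.997659
N(d₁) = 0.612521,  N(d₂) = 0.546638
Call price V = S·N(d₁) − K·e^{−rT}·N(d₂) = 134.632199 − 116.134085 = 18.498114
φ(d₁) = (1/√(2π))·e^{−d₁²/2} = 0.382967
Γ = φ(d₁) / (S·σ·√T) = 0.010327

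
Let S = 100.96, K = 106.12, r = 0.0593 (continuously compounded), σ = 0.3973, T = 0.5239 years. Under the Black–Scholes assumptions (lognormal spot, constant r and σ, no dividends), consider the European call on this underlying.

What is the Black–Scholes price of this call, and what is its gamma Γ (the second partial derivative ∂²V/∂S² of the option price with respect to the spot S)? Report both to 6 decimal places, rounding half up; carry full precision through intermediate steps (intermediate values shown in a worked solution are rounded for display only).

price = 10.719864
Γ = 0.013699

σ√T = 0.3973·√0.5239 = 0.287569
d₁ = (ln(S/K) + (r+σ²/2)T) / (σ√T) = (ln(100.96/106.12) + (0.0593+0.3973²/2)·0.5239) / 0.287569 = (-0.049846 + 0.072415) / 0.287569 = 0.078483
d₂ = d₁ − σ√T = 0.078483 − 0.287569 = -0.209087
e^{−rT} = e^{−0.0593·0.5239} = 0.969410
N(d₁) = 0.531278,  N(d₂) = 0.417190
Call price V = S·N(d₁) − K·e^{−rT}·N(d₂) = 53.637824 − 42.917959 = 10.719864
φ(d₁) = (1/√(2π))·e^{−d₁²/2} = 0.397716
Γ = φ(d₁) / (S·σ·√T) = 0.013699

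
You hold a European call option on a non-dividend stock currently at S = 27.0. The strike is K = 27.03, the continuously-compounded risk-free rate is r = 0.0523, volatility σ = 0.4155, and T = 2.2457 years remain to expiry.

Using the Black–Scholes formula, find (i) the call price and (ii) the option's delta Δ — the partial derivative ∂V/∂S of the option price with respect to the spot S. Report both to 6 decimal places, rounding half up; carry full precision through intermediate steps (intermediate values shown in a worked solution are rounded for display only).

σ√T = 0.4155·√2.2457 = 0.622654
d₁ = (ln(S/K) + (r+σ²/2)T) / (σ√T) = (ln(27.0/27.03) + (0.0523+0.4155²/2)·2.2457) / 0.622654 = (-0.001110 + 0.311299) / 0.622654 = 0.498172
d₂ = d₁ − σ√T = 0.498172 − 0.622654 = -0.124482
e^{−rT} = e^{−0.0523·2.2457} = 0.889185
N(d₁) = 0.690819,  N(d₂) = 0.450467
Call price V = S·N(d₁) − K·e^{−rT}·N(d₂) = 18.652100 − 10.826816 = 7.825283
Δ = N(d₁) = 0.690819

price = 7.825283
Δ = 0.690819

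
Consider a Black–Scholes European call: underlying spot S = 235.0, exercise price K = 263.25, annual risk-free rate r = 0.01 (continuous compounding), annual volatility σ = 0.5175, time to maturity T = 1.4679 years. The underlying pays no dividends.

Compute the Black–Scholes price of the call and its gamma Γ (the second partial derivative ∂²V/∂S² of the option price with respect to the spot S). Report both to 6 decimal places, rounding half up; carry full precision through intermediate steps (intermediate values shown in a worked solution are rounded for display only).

price = 49.358464
Γ = 0.002675

σ√T = 0.5175·√1.4679 = 0.626987
d₁ = (ln(S/K) + (r+σ²/2)T) / (σ√T) = (ln(235.0/263.25) + (0.01+0.5175²/2)·1.4679) / 0.626987 = (-0.113519 + 0.211235) / 0.626987 = 0.155851
d₂ = d₁ − σ√T = 0.155851 − 0.626987 = -0.471136
e^{−rT} = e^{−0.01·1.4679} = 0.985428
N(d₁) = 0.561925,  N(d₂) = 0.318772
Call price V = S·N(d₁) − K·e^{−rT}·N(d₂) = 132.052349 − 82.693885 = 49.358464
φ(d₁) = (1/√(2π))·e^{−d₁²/2} = 0.394127
Γ = φ(d₁) / (S·σ·√T) = 0.002675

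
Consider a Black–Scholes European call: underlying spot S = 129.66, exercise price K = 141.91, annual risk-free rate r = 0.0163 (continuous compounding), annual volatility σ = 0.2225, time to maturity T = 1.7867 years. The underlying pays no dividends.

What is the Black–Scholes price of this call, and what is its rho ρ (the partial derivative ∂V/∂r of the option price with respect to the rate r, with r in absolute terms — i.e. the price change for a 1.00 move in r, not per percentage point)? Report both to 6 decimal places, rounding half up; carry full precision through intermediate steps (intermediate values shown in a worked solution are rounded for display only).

σ√T = 0.2225·√1.7867 = 0.297410
d₁ = (ln(S/K) + (r+σ²/2)T) / (σ√T) = (ln(129.66/141.91) + (0.0163+0.2225²/2)·1.7867) / 0.297410 = (-0.090277 + 0.073350) / 0.297410 = -0.056917
d₂ = d₁ − σ√T = -0.056917 − 0.297410 = -0.354328
e^{−rT} = e^{−0.0163·1.7867} = 0.971297
N(d₁) = 0.477306,  N(d₂) = 0.361547
Call price V = S·N(d₁) − K·e^{−rT}·N(d₂) = 61.887434 − 49.834417 = 12.053017
ρ = K·T·e^{−rT}·N(d₂) = 89.039152

price = 12.053017
ρ = 89.039152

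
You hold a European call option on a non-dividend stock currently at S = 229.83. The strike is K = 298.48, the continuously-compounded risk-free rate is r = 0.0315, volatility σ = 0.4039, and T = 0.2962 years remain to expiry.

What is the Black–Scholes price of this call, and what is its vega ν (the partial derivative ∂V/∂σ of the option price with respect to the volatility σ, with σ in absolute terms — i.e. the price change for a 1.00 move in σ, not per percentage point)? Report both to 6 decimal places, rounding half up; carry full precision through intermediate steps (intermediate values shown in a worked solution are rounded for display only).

price = 3.569422
ν = 29.158207

σ√T = 0.4039·√0.2962 = 0.219820
d₁ = (ln(S/K) + (r+σ²/2)T) / (σ√T) = (ln(229.83/298.48) + (0.0315+0.4039²/2)·0.2962) / 0.219820 = (-0.261363 + 0.033491) / 0.219820 = -1.036634
d₂ = d₁ − σ√T = -1.036634 − 0.219820 = -1.256453
e^{−rT} = e^{−0.0315·0.2962} = 0.990713
N(d₁) = 0.149953,  N(d₂) = 0.104476
Call price V = S·N(d₁) − K·e^{−rT}·N(d₂) = 34.463764 − 30.894343 = 3.569422
φ(d₁) = (1/√(2π))·e^{−d₁²/2} = 0.233110
ν = S·φ(d₁)·√T = 29.158207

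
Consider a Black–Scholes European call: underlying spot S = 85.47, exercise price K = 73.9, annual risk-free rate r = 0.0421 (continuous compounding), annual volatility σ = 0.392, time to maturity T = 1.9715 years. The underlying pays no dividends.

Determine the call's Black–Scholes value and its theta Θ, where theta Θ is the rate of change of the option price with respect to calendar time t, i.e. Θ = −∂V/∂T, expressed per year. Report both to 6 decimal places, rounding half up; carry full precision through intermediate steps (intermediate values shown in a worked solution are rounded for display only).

σ√T = 0.392·√1.9715 = 0.550408
d₁ = (ln(S/K) + (r+σ²/2)T) / (σ√T) = (ln(85.47/73.9) + (0.0421+0.392²/2)·1.9715) / 0.550408 = (0.145453 + 0.234474) / 0.550408 = 0.690265
d₂ = d₁ − σ√T = 0.690265 − 0.550408 = 0.139857
e^{−rT} = e^{−0.0421·1.9715} = 0.920351
N(d₁) = 0.754986,  N(d₂) = 0.555614
Call price V = S·N(d₁) − K·e^{−rT}·N(d₂) = 64.528668 − 37.789469 = 26.739199
φ(d₁) = (1/√(2π))·e^{−d₁²/2} = 0.314374
Θ = −S·φ(d₁)·σ/(2√T) − r·K·e^{−rT}·N(d₂) = −3.750751 − 1.590937 = -5.341688

price = 26.739199
Θ = -5.341688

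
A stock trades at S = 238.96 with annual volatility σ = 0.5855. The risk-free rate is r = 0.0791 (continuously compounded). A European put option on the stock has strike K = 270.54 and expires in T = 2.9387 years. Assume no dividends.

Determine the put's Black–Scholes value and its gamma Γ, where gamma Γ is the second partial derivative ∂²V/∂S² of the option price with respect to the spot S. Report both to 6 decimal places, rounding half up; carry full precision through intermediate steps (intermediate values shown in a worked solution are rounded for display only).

σ√T = 0.5855·√2.9387 = 1.003701
d₁ = (ln(S/K) + (r+σ²/2)T) / (σ√T) = (ln(238.96/270.54) + (0.0791+0.5855²/2)·2.9387) / 1.003701 = (-0.124124 + 0.736159) / 1.003701 = 0.609779
d₂ = d₁ − σ√T = 0.609779 − 1.003701 = -0.393923
e^{−rT} = e^{−0.0791·2.9387} = 0.792588
N(−d₁) = 0.271004,  N(−d₂) = 0.653181
Put price V = K·e^{−rT}·N(−d₂) − S·N(−d₁) = 140.059559 − 64.759174 = 75.300386
φ(d₁) = (1/√(2π))·e^{−d₁²/2} = 0.331259
Γ = φ(d₁) / (S·σ·√T) = 0.001381

price = 75.300386
Γ = 0.001381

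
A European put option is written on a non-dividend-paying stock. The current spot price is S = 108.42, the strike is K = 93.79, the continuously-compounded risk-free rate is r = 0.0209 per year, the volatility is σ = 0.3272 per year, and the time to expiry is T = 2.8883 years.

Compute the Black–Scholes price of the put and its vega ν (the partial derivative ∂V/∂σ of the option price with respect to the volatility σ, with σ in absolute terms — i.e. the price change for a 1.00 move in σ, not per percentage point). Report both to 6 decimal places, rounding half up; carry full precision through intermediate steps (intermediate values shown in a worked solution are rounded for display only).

price = 12.888712
ν = 59.616379

σ√T = 0.3272·√2.8883 = 0.556076
d₁ = (ln(S/K) + (r+σ²/2)T) / (σ√T) = (ln(108.42/93.79) + (0.0209+0.3272²/2)·2.8883) / 0.556076 = (0.144954 + 0.214976) / 0.556076 = 0.647268
d₂ = d₁ − σ√T = 0.647268 − 0.556076 = 0.091191
e^{−rT} = e^{−0.0209·2.8883} = 0.941420
N(−d₁) = 0.258729,  N(−d₂) = 0.463670
Put price V = K·e^{−rT}·N(−d₂) − S·N(−d₁) = 40.940148 − 28.051437 = 12.888712
φ(d₁) = (1/√(2π))·e^{−d₁²/2} = 0.323545
ν = S·φ(d₁)·√T = 59.616379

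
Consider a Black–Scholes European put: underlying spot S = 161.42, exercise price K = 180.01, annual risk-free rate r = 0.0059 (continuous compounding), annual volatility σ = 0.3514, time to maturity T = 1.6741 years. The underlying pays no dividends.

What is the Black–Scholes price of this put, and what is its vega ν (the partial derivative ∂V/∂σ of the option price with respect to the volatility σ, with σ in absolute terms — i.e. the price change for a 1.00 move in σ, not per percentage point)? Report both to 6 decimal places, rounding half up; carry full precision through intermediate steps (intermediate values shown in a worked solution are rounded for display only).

price = 39.661748
ν = 83.318083

σ√T = 0.3514·√1.6741 = 0.454666
d₁ = (ln(S/K) + (r+σ²/2)T) / (σ√T) = (ln(161.42/180.01) + (0.0059+0.3514²/2)·1.6741) / 0.454666 = (-0.109003 + 0.113238) / 0.454666 = 0.009315
d₂ = d₁ − σ√T = 0.009315 − 0.454666 = -0.445351
e^{−rT} = e^{−0.0059·1.6741} = 0.990171
N(−d₁) = 0.496284,  N(−d₂) = 0.671967
Put price V = K·e^{−rT}·N(−d₂) − S·N(−d₁) = 119.771923 − 80.110175 = 39.661748
φ(d₁) = (1/√(2π))·e^{−d₁²/2} = 0.398925
ν = S·φ(d₁)·√T = 83.318083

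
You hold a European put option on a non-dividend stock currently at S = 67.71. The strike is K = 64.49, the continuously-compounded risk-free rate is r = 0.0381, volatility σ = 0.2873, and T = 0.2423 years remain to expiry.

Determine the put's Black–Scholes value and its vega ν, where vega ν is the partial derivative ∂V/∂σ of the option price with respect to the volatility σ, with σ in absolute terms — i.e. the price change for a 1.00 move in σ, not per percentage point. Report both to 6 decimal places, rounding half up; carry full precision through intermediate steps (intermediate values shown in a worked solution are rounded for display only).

σ√T = 0.2873·√0.2423 = 0.141420
d₁ = (ln(S/K) + (r+σ²/2)T) / (σ√T) = (ln(67.71/64.49) + (0.0381+0.2873²/2)·0.2423) / 0.141420 = (0.048724 + 0.019232) / 0.141420 = 0.480519
d₂ = d₁ − σ√T = 0.480519 − 0.141420 = 0.339098
e^{−rT} = e^{−0.0381·0.2423} = 0.990811
N(−d₁) = 0.315429,  N(−d₂) = 0.367268
Put price V = K·e^{−rT}·N(−d₂) − S·N(−d₁) = 23.467455 − 21.357714 = 2.109741
φ(d₁) = (1/√(2π))·e^{−d₁²/2} = 0.355444
ν = S·φ(d₁)·√T = 11.846789

price = 2.109741
ν = 11.846789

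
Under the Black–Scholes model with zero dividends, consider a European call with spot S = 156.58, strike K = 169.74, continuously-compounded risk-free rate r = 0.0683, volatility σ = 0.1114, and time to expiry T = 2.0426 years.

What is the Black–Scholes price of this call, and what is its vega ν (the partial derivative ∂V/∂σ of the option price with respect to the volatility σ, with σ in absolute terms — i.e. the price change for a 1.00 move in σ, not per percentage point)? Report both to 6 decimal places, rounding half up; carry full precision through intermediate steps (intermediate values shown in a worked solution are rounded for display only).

price = 14.771992
ν = 80.716986

σ√T = 0.1114·√2.0426 = 0.159212
d₁ = (ln(S/K) + (r+σ²/2)T) / (σ√T) = (ln(156.58/169.74) + (0.0683+0.1114²/2)·2.0426) / 0.159212 = (-0.080701 + 0.152184) / 0.159212 = 0.448979
d₂ = d₁ − σ√T = 0.448979 − 0.159212 = 0.289767
e^{−rT} = e^{−0.0683·2.0426} = 0.869785
N(d₁) = 0.673277,  N(d₂) = 0.614003
Call price V = S·N(d₁) − K·e^{−rT}·N(d₂) = 105.421671 − 90.649680 = 14.771992
φ(d₁) = (1/√(2π))·e^{−d₁²/2} = 0.360692
ν = S·φ(d₁)·√T = 80.716986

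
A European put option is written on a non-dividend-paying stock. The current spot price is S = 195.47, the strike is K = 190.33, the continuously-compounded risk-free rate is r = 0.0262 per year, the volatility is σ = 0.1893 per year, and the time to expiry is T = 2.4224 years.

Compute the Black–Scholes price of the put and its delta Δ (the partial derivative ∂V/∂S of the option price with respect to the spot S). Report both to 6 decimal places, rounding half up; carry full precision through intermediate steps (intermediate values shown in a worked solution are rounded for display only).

σ√T = 0.1893·√2.4224 = 0.294628
d₁ = (ln(S/K) + (r+σ²/2)T) / (σ√T) = (ln(195.47/190.33) + (0.0262+0.1893²/2)·2.4224) / 0.294628 = (0.026648 + 0.106870) / 0.294628 = 0.453172
d₂ = d₁ − σ√T = 0.453172 − 0.294628 = 0.158545
e^{−rT} = e^{−0.0262·2.4224} = 0.938505
N(−d₁) = 0.325212,  N(−d₂) = 0.437014
Put price V = K·e^{−rT}·N(−d₂) − S·N(−d₁) = 78.061895 − 63.569251 = 14.492644
Δ = −N(−d₁) = -0.325212

price = 14.492644
Δ = -0.325212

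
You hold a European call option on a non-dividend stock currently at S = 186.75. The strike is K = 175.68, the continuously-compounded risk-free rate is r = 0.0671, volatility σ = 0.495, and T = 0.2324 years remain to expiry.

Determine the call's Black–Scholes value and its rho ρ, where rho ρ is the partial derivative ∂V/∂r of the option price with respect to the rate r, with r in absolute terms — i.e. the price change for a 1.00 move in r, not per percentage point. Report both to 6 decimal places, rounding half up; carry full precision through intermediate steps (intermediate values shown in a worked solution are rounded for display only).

price = 24.845925
ρ = 23.317220

σ√T = 0.495·√0.2324 = 0.238629
d₁ = (ln(S/K) + (r+σ²/2)T) / (σ√T) = (ln(186.75/175.68) + (0.0671+0.495²/2)·0.2324) / 0.238629 = (0.061107 + 0.044066) / 0.238629 = 0.440737
d₂ = d₁ − σ√T = 0.440737 − 0.238629 = 0.202108
e^{−rT} = e^{−0.0671·0.2324} = 0.984527
N(d₁) = 0.670298,  N(d₂) = 0.580084
Call price V = S·N(d₁) − K·e^{−rT}·N(d₂) = 125.178199 − 100.332273 = 24.845925
ρ = K·T·e^{−rT}·N(d₂) = 23.317220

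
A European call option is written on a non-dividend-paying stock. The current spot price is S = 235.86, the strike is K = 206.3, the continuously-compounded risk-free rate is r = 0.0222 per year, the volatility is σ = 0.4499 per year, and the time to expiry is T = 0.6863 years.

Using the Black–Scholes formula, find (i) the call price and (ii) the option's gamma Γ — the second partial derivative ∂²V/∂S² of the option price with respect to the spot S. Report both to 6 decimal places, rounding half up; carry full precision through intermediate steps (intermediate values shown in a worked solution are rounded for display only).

price = 51.321016
Γ = 0.003821

σ√T = 0.4499·√0.6863 = 0.372712
d₁ = (ln(S/K) + (r+σ²/2)T) / (σ√T) = (ln(235.86/206.3) + (0.0222+0.4499²/2)·0.6863) / 0.372712 = (0.133907 + 0.084693) / 0.372712 = 0.586512
d₂ = d₁ − σ√T = 0.586512 − 0.372712 = 0.213800
e^{−rT} = e^{−0.0222·0.6863} = 0.984880
N(d₁) = 0.721234,  N(d₂) = 0.584649
Call price V = S·N(d₁) − K·e^{−rT}·N(d₂) = 170.110305 − 118.789290 = 51.321016
φ(d₁) = (1/√(2π))·e^{−d₁²/2} = 0.335902
Γ = φ(d₁) / (S·σ·√T) = 0.003821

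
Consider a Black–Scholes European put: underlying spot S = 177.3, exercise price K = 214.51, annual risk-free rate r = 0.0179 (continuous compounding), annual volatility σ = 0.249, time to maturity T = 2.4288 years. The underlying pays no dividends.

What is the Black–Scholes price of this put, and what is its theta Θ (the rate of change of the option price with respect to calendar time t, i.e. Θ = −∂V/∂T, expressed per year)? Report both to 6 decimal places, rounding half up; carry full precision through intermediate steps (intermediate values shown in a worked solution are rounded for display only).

σ√T = 0.249·√2.4288 = 0.388057
d₁ = (ln(S/K) + (r+σ²/2)T) / (σ√T) = (ln(177.3/214.51) + (0.0179+0.249²/2)·2.4288) / 0.388057 = (-0.190513 + 0.118770) / 0.388057 = -0.184879
d₂ = d₁ − σ√T = -0.184879 − 0.388057 = -0.572936
e^{−rT} = e^{−0.0179·2.4288} = 0.957456
N(−d₁) = 0.573338,  N(−d₂) = 0.716656
Put price V = K·e^{−rT}·N(−d₂) − S·N(−d₁) = 147.189584 − 101.652845 = 45.536740
φ(d₁) = (1/√(2π))·e^{−d₁²/2} = 0.392182
Θ = −S·φ(d₁)·σ/(2√T) + r·K·e^{−rT}·N(−d₂) = −5.554822 + 2.634694 = -2.920128

price = 45.536740
Θ = -2.920128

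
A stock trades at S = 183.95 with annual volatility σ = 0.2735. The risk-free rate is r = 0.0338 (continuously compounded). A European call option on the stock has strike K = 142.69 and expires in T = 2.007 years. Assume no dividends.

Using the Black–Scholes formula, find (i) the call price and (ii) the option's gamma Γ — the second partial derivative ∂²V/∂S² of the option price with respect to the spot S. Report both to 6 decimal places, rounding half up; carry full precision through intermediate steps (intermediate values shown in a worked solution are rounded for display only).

σ√T = 0.2735·√2.007 = 0.387464
d₁ = (ln(S/K) + (r+σ²/2)T) / (σ√T) = (ln(183.95/142.69) + (0.0338+0.2735²/2)·2.007) / 0.387464 = (0.253990 + 0.142901) / 0.387464 = 1.024329
d₂ = d₁ − σ√T = 1.024329 − 0.387464 = 0.636865
e^{−rT} = e^{−0.0338·2.007} = 0.934413
N(d₁) = 0.847160,  N(d₂) = 0.737894
Call price V = S·N(d₁) − K·e^{−rT}·N(d₂) = 155.835079 − 98.384398 = 57.450681
φ(d₁) = (1/√(2π))·e^{−d₁²/2} = 0.236085
Γ = φ(d₁) / (S·σ·√T) = 0.003312

price = 57.450681
Γ = 0.003312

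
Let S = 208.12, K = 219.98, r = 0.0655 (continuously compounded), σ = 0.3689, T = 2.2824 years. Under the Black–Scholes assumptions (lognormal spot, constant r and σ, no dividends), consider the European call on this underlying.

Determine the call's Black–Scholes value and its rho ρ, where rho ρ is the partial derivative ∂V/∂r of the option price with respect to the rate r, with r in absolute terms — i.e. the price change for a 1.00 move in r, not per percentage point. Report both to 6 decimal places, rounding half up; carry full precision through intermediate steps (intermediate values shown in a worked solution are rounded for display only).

σ√T = 0.3689·√2.2824 = 0.557320
d₁ = (ln(S/K) + (r+σ²/2)T) / (σ√T) = (ln(208.12/219.98) + (0.0655+0.3689²/2)·2.2824) / 0.557320 = (-0.055422 + 0.304800) / 0.557320 = 0.447460
d₂ = d₁ − σ√T = 0.447460 − 0.557320 = -0.109860
e^{−rT} = e^{−0.0655·2.2824} = 0.861141
N(d₁) = 0.672728,  N(d₂) = 0.456260
Call price V = S·N(d₁) − K·e^{−rT}·N(d₂) = 140.008229 − 86.431066 = 53.577163
ρ = K·T·e^{−rT}·N(d₂) = 197.270266

price = 53.577163
ρ = 197.270266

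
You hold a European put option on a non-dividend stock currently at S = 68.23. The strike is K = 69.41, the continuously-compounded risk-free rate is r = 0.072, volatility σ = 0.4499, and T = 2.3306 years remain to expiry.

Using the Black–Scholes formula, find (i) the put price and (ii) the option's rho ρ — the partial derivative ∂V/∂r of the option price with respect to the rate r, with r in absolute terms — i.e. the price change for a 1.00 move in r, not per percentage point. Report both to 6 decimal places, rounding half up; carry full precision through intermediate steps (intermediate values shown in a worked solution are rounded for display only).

price = 12.672904
ρ = -75.141050

σ√T = 0.4499·√2.3306 = 0.686831
d₁ = (ln(S/K) + (r+σ²/2)T) / (σ√T) = (ln(68.23/69.41) + (0.072+0.4499²/2)·2.3306) / 0.686831 = (-0.017147 + 0.403672) / 0.686831 = 0.562766
d₂ = d₁ − σ√T = 0.562766 − 0.686831 = -0.124065
e^{−rT} = e^{−0.072·2.3306} = 0.845520
N(−d₁) = 0.286797,  N(−d₂) = 0.549368
Put price V = K·e^{−rT}·N(−d₂) − S·N(−d₁) = 32.241075 − 19.568172 = 12.672904
ρ = −K·T·e^{−rT}·N(−d₂) = -75.141050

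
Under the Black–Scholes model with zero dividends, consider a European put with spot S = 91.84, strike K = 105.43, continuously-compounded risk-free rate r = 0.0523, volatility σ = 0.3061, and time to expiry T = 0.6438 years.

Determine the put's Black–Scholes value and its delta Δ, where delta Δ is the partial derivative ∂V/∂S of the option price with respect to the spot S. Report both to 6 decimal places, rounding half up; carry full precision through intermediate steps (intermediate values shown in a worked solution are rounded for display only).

price = 15.355841
Δ = -0.618665

σ√T = 0.3061·√0.6438 = 0.245606
d₁ = (ln(S/K) + (r+σ²/2)T) / (σ√T) = (ln(91.84/105.43) + (0.0523+0.3061²/2)·0.6438) / 0.245606 = (-0.137999 + 0.063832) / 0.245606 = -0.301977
d₂ = d₁ − σ√T = -0.301977 − 0.245606 = -0.547583
e^{−rT} = e^{−0.0523·0.6438} = 0.966890
N(−d₁) = 0.618665,  N(−d₂) = 0.708011
Put price V = K·e^{−rT}·N(−d₂) − S·N(−d₁) = 72.174065 − 56.818224 = 15.355841
Δ = −N(−d₁) = -0.618665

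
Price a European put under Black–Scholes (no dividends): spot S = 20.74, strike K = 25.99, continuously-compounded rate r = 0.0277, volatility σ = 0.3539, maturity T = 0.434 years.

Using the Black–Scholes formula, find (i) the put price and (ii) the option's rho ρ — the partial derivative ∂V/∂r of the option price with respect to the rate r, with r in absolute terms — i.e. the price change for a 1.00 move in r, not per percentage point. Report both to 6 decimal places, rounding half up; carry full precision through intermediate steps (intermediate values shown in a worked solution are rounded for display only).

σ√T = 0.3539·√0.434 = 0.233145
d₁ = (ln(S/K) + (r+σ²/2)T) / (σ√T) = (ln(20.74/25.99) + (0.0277+0.3539²/2)·0.434) / 0.233145 = (-0.225648 + 0.039200) / 0.233145 = -0.799708
d₂ = d₁ − σ√T = -0.799708 − 0.233145 = -1.032853
e^{−rT} = e^{−0.0277·0.434} = 0.988050
N(−d₁) = 0.788060,  N(−d₂) = 0.849164
Put price V = K·e^{−rT}·N(−d₂) − S·N(−d₁) = 21.806031 − 16.344365 = 5.461667
ρ = −K·T·e^{−rT}·N(−d₂) = -9.463818

price = 5.461667
ρ = -9.463818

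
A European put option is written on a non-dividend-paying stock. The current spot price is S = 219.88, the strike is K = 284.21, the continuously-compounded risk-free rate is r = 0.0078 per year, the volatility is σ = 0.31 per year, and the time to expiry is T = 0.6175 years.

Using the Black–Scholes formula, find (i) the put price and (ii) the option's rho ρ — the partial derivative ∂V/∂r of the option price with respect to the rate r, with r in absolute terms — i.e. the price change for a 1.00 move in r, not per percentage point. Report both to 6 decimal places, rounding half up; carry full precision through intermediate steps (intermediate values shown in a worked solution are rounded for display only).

price = 67.686583
ρ = -153.009607

σ√T = 0.31·√0.6175 = 0.243602
d₁ = (ln(S/K) + (r+σ²/2)T) / (σ√T) = (ln(219.88/284.21) + (0.0078+0.31²/2)·0.6175) / 0.243602 = (-0.256631 + 0.034487) / 0.243602 = -0.911915
d₂ = d₁ − σ√T = -0.911915 − 0.243602 = -1.155517
e^{−rT} = e^{−0.0078·0.6175} = 0.995195
N(−d₁) = 0.819093,  N(−d₂) = 0.876061
Put price V = K·e^{−rT}·N(−d₂) − S·N(−d₁) = 247.788837 − 180.102254 = 67.686583
ρ = −K·T·e^{−rT}·N(−d₂) = -153.009607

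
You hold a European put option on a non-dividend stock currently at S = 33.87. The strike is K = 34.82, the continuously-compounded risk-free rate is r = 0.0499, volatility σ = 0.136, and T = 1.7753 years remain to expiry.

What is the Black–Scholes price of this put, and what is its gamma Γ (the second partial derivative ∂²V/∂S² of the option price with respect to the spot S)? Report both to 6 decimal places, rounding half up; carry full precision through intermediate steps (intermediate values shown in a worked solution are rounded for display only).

σ√T = 0.136·√1.7753 = 0.181207
d₁ = (ln(S/K) + (r+σ²/2)T) / (σ√T) = (ln(33.87/34.82) + (0.0499+0.136²/2)·1.7753) / 0.181207 = (-0.027662 + 0.105005) / 0.181207 = 0.426822
d₂ = d₁ − σ√T = 0.426822 − 0.181207 = 0.245615
e^{−rT} = e^{−0.0499·1.7753} = 0.915223
N(−d₁) = 0.334754,  N(−d₂) = 0.402990
Put price V = K·e^{−rT}·N(−d₂) − S·N(−d₁) = 12.842510 − 11.338129 = 1.504381
φ(d₁) = (1/√(2π))·e^{−d₁²/2} = 0.364209
Γ = φ(d₁) / (S·σ·√T) = 0.059342

price = 1.504381
Γ = 0.059342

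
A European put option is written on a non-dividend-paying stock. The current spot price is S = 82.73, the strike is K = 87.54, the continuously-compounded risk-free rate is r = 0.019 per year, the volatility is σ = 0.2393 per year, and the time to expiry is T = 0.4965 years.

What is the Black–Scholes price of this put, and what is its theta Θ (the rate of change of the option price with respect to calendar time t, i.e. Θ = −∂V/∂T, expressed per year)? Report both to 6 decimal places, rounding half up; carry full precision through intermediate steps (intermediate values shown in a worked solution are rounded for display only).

σ√T = 0.2393·√0.4965 = 0.168617
d₁ = (ln(S/K) + (r+σ²/2)T) / (σ√T) = (ln(82.73/87.54) + (0.019+0.2393²/2)·0.4965) / 0.168617 = (-0.056514 + 0.023649) / 0.168617 = -0.194904
d₂ = d₁ − σ√T = -0.194904 − 0.168617 = -0.363521
e^{−rT} = e^{−0.019·0.4965} = 0.990611
N(−d₁) = 0.577266,  N(−d₂) = 0.641892
Put price V = K·e^{−rT}·N(−d₂) − S·N(−d₁) = 55.663648 − 47.757198 = 7.906450
φ(d₁) = (1/√(2π))·e^{−d₁²/2} = 0.391436
Θ = −S·φ(d₁)·σ/(2√T) + r·K·e^{−rT}·N(−d₂) = −5.498919 + 1.057609 = -4.441309

price = 7.906450
Θ = -4.441309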